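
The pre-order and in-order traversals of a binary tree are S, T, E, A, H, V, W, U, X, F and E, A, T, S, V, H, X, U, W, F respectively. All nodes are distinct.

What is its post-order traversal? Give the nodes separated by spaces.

A E T V X U F W H S

The first element of pre-order is the root; it splits in-order into left and right subtrees.
Root S: left subtree has 3 nodes {E, A, T}, right has 6 {V, H, X, U, W, F}.
  Root T: left subtree has 2 nodes {E, A}, right has 0 { }.
    Root E: left subtree has 0 nodes { }, right has 1 {A}.
  Root H: left subtree has 1 node {V}, right has 4 {X, U, W, F}.
    Root W: left subtree has 2 nodes {X, U}, right has 1 {F}.
      Root U: left subtree has 1 node {X}, right has 0 { }.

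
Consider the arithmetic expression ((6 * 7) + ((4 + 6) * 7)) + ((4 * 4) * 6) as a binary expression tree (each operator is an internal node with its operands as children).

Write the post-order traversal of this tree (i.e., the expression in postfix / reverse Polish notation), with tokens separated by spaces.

Post-order on an expression tree gives postfix notation: for each operator, emit left operand, right operand, then the operator.

6 7 * 4 6 + 7 * + 4 4 * 6 * +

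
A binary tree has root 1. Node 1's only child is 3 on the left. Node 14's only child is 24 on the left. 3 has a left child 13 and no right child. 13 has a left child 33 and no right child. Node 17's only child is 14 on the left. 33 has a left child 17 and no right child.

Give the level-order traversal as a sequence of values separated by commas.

Level-order visits nodes level by level from the root, left to right within each level.
Level 0: 1
Level 1: 3
Level 2: 13
Level 3: 33
Level 4: 17
Level 5: 14
Level 6: 24

1, 3, 13, 33, 17, 14, 24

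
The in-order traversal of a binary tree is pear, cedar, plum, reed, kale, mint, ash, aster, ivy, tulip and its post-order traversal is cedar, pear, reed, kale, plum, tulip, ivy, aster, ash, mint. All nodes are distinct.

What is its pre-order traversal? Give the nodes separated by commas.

The last element of post-order is the root; it splits in-order into left and right subtrees.
Root mint: left subtree has 5 nodes {pear, cedar, plum, reed, kale}, right has 4 {ash, aster, ivy, tulip}.
  Root plum: left subtree has 2 nodes {pear, cedar}, right has 2 {reed, kale}.
    Root pear: left subtree has 0 nodes { }, right has 1 {cedar}.
    Root kale: left subtree has 1 node {reed}, right has 0 { }.
  Root ash: left subtree has 0 nodes { }, right has 3 {aster, ivy, tulip}.
    Root aster: left subtree has 0 nodes { }, right has 2 {ivy, tulip}.
      Root ivy: left subtree has 0 nodes { }, right has 1 {tulip}.

mint, plum, pear, cedar, kale, reed, ash, aster, ivy, tulip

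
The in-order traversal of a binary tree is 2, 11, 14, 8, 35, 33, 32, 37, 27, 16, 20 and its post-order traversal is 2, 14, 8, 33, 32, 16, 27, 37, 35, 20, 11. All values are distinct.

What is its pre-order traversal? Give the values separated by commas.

The last element of post-order is the root; it splits in-order into left and right subtrees.
Root 11: left subtree has 1 node {2}, right has 9 {14, 8, 35, 33, 32, 37, 27, 16, 20}.
  Root 20: left subtree has 8 nodes {14, 8, 35, 33, 32, 37, 27, 16}, right has 0 { }.
    Root 35: left subtree has 2 nodes {14, 8}, right has 5 {33, 32, 37, 27, 16}.
      Root 8: left subtree has 1 node {14}, right has 0 { }.
      Root 37: left subtree has 2 nodes {33, 32}, right has 2 {27, 16}.
        Root 32: left subtree has 1 node {33}, right has 0 { }.
        Root 27: left subtree has 0 nodes { }, right has 1 {16}.

11, 2, 20, 35, 8, 14, 37, 32, 33, 27, 16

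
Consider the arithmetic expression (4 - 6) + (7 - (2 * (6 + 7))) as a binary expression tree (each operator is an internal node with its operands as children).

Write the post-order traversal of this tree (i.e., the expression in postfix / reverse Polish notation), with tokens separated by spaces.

Post-order on an expression tree gives postfix notation: for each operator, emit left operand, right operand, then the operator.

4 6 - 7 2 6 7 + * - +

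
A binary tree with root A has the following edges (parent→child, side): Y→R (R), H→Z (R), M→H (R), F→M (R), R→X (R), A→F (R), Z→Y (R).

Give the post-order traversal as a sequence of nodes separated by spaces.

Post-order visits the left subtree, then the right subtree, then the node.
At A: no left child.
At A: go right to F.
  At F: no left child.
  At F: go right to M.
    At M: no left child.
    At M: go right to H.
      At H: no left child.
      At H: go right to Z.
        At Z: no left child.
        At Z: go right to Y.
          At Y: no left child.
          At Y: go right to R.
            At R: no left child.
            At R: go right to X.
              X is a leaf — visit X.
            Visit R.
          Visit Y.
        Visit Z.
      Visit H.
    Visit M.
  Visit F.
Visit A.

X R Y Z H M F A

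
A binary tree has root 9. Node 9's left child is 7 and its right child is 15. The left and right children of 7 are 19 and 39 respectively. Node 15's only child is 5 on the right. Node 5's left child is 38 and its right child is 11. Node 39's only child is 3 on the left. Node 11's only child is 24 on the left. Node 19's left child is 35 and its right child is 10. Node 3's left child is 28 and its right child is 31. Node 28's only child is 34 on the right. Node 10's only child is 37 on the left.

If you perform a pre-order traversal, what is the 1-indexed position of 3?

8

Pre-order visits the node, then its left subtree, then its right subtree.
Visit 9.
At 9: go left to 7.
  Visit 7.
  At 7: go left to 19.
    Visit 19.
    At 19: go left to 35.
      35 is a leaf — visit 35.
    At 19: go right to 10.
      Visit 10.
      At 10: go left to 37.
        37 is a leaf — visit 37.
      At 10: no right child.
  At 7: go right to 39.
    Visit 39.
    At 39: go left to 3.
      Visit 3.
      At 3: go left to 28.
        Visit 28.
        At 28: no left child.
        At 28: go right to 34.
          34 is a leaf — visit 34.
      At 3: go right to 31.
        31 is a leaf — visit 31.
    At 39: no right child.
At 9: go right to 15.
  Visit 15.
  At 15: no left child.
  At 15: go right to 5.
    Visit 5.
    At 5: go left to 38.
      38 is a leaf — visit 38.
    At 5: go right to 11.
      Visit 11.
      At 11: go left to 24.
        24 is a leaf — visit 24.
      At 11: no right child.
Full pre-order sequence: 9, 7, 19, 35, 10, 37, 39, 3, 28, 34, 31, 15, 5, 38, 11, 24.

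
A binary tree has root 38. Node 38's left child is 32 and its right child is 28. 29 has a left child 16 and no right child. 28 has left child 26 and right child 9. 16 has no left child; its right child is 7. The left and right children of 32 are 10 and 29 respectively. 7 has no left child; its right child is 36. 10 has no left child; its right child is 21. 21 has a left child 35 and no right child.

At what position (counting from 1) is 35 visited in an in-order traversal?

In-order visits the left subtree, then the node, then the right subtree.
At 38: go left to 32.
  At 32: go left to 10.
    At 10: no left child.
    Visit 10.
    At 10: go right to 21.
      At 21: go left to 35.
        35 is a leaf — visit 35.
      Visit 21.
      At 21: no right child.
  Visit 32.
  At 32: go right to 29.
    At 29: go left to 16.
      At 16: no left child.
      Visit 16.
      At 16: go right to 7.
        At 7: no left child.
        Visit 7.
        At 7: go right to 36.
          36 is a leaf — visit 36.
    Visit 29.
    At 29: no right child.
Visit 38.
At 38: go right to 28.
  At 28: go left to 26.
    26 is a leaf — visit 26.
  Visit 28.
  At 28: go right to 9.
    9 is a leaf — visit 9.
Full in-order sequence: 10, 35, 21, 32, 16, 7, 36, 29, 38, 26, 28, 9.

2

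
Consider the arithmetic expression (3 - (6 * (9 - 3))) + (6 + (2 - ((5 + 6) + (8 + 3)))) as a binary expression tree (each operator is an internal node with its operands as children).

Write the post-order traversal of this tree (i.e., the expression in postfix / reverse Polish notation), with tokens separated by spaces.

Post-order on an expression tree gives postfix notation: for each operator, emit left operand, right operand, then the operator.

3 6 9 3 - * - 6 2 5 6 + 8 3 + + - + +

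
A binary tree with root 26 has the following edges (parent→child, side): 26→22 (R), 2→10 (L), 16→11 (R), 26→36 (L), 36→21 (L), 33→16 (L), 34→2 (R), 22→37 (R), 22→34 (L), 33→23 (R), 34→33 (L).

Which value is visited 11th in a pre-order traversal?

10

Pre-order visits the node, then its left subtree, then its right subtree.
Visit 26.
At 26: go left to 36.
  Visit 36.
  At 36: go left to 21.
    21 is a leaf — visit 21.
  At 36: no right child.
At 26: go right to 22.
  Visit 22.
  At 22: go left to 34.
    Visit 34.
    At 34: go left to 33.
      Visit 33.
      At 33: go left to 16.
        Visit 16.
        At 16: no left child.
        At 16: go right to 11.
          11 is a leaf — visit 11.
      At 33: go right to 23.
        23 is a leaf — visit 23.
    At 34: go right to 2.
      Visit 2.
      At 2: go left to 10.
        10 is a leaf — visit 10.
      At 2: no right child.
  At 22: go right to 37.
    37 is a leaf — visit 37.
Full pre-order sequence: 26, 36, 21, 22, 34, 33, 16, 11, 23, 2, 10, 37.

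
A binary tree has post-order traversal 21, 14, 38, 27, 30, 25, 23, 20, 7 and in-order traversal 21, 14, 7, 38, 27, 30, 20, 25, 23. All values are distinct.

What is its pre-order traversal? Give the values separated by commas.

7, 14, 21, 20, 30, 27, 38, 23, 25

The last element of post-order is the root; it splits in-order into left and right subtrees.
Root 7: left subtree has 2 nodes {21, 14}, right has 6 {38, 27, 30, 20, 25, 23}.
  Root 14: left subtree has 1 node {21}, right has 0 { }.
  Root 20: left subtree has 3 nodes {38, 27, 30}, right has 2 {25, 23}.
    Root 30: left subtree has 2 nodes {38, 27}, right has 0 { }.
      Root 27: left subtree has 1 node {38}, right has 0 { }.
    Root 23: left subtree has 1 node {25}, right has 0 { }.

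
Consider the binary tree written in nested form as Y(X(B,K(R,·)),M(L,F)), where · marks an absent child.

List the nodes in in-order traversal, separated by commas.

In-order visits the left subtree, then the node, then the right subtree.
At Y: go left to X.
  At X: go left to B.
    B is a leaf — visit B.
  Visit X.
  At X: go right to K.
    At K: go left to R.
      R is a leaf — visit R.
    Visit K.
    At K: no right child.
Visit Y.
At Y: go right to M.
  At M: go left to L.
    L is a leaf — visit L.
  Visit M.
  At M: go right to F.
    F is a leaf — visit F.

B, X, R, K, Y, L, M, F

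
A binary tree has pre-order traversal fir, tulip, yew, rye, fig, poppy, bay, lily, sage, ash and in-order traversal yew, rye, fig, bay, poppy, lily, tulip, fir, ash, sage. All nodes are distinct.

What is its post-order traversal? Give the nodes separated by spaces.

bay lily poppy fig rye yew tulip ash sage fir

The first element of pre-order is the root; it splits in-order into left and right subtrees.
Root fir: left subtree has 7 nodes {yew, rye, fig, bay, poppy, lily, tulip}, right has 2 {ash, sage}.
  Root tulip: left subtree has 6 nodes {yew, rye, fig, bay, poppy, lily}, right has 0 { }.
    Root yew: left subtree has 0 nodes { }, right has 5 {rye, fig, bay, poppy, lily}.
      Root rye: left subtree has 0 nodes { }, right has 4 {fig, bay, poppy, lily}.
        Root fig: left subtree has 0 nodes { }, right has 3 {bay, poppy, lily}.
          Root poppy: left subtree has 1 node {bay}, right has 1 {lily}.
  Root sage: left subtree has 1 node {ash}, right has 0 { }.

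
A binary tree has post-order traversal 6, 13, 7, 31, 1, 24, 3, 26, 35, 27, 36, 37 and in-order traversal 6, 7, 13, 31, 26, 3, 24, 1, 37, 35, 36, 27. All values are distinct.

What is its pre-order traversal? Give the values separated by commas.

37, 26, 31, 7, 6, 13, 3, 24, 1, 36, 35, 27

The last element of post-order is the root; it splits in-order into left and right subtrees.
Root 37: left subtree has 8 nodes {6, 7, 13, 31, 26, 3, 24, 1}, right has 3 {35, 36, 27}.
  Root 26: left subtree has 4 nodes {6, 7, 13, 31}, right has 3 {3, 24, 1}.
    Root 31: left subtree has 3 nodes {6, 7, 13}, right has 0 { }.
      Root 7: left subtree has 1 node {6}, right has 1 {13}.
    Root 3: left subtree has 0 nodes { }, right has 2 {24, 1}.
      Root 24: left subtree has 0 nodes { }, right has 1 {1}.
  Root 36: left subtree has 1 node {35}, right has 1 {27}.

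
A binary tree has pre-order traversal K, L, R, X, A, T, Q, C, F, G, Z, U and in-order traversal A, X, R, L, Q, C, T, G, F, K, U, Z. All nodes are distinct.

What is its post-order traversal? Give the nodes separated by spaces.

The first element of pre-order is the root; it splits in-order into left and right subtrees.
Root K: left subtree has 9 nodes {A, X, R, L, Q, C, T, G, F}, right has 2 {U, Z}.
  Root L: left subtree has 3 nodes {A, X, R}, right has 5 {Q, C, T, G, F}.
    Root R: left subtree has 2 nodes {A, X}, right has 0 { }.
      Root X: left subtree has 1 node {A}, right has 0 { }.
    Root T: left subtree has 2 nodes {Q, C}, right has 2 {G, F}.
      Root Q: left subtree has 0 nodes { }, right has 1 {C}.
      Root F: left subtree has 1 node {G}, right has 0 { }.
  Root Z: left subtree has 1 node {U}, right has 0 { }.

A X R C Q G F T L U Z K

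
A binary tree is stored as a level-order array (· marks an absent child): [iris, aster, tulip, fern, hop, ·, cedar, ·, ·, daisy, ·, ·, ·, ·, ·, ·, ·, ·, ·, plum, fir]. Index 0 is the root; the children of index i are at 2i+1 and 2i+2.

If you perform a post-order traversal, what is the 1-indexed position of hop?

Post-order visits the left subtree, then the right subtree, then the node.
At iris: go left to aster.
  At aster: go left to fern.
    fern is a leaf — visit fern.
  At aster: go right to hop.
    At hop: go left to daisy.
      At daisy: go left to plum.
        plum is a leaf — visit plum.
      At daisy: go right to fir.
        fir is a leaf — visit fir.
      Visit daisy.
    At hop: no right child.
    Visit hop.
  Visit aster.
At iris: go right to tulip.
  At tulip: no left child.
  At tulip: go right to cedar.
    cedar is a leaf — visit cedar.
  Visit tulip.
Visit iris.
Full post-order sequence: fern, plum, fir, daisy, hop, aster, cedar, tulip, iris.

5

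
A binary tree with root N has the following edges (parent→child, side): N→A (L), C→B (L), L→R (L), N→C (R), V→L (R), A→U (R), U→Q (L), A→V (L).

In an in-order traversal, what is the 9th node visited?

C

In-order visits the left subtree, then the node, then the right subtree.
At N: go left to A.
  At A: go left to V.
    At V: no left child.
    Visit V.
    At V: go right to L.
      At L: go left to R.
        R is a leaf — visit R.
      Visit L.
      At L: no right child.
  Visit A.
  At A: go right to U.
    At U: go left to Q.
      Q is a leaf — visit Q.
    Visit U.
    At U: no right child.
Visit N.
At N: go right to C.
  At C: go left to B.
    B is a leaf — visit B.
  Visit C.
  At C: no right child.
Full in-order sequence: V, R, L, A, Q, U, N, B, C.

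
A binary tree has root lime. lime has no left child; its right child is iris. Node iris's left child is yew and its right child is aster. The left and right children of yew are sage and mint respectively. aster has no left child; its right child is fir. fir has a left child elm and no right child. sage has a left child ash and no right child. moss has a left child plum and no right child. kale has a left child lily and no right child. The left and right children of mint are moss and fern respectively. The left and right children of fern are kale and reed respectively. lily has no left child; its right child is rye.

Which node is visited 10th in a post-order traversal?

Post-order visits the left subtree, then the right subtree, then the node.
At lime: no left child.
At lime: go right to iris.
  At iris: go left to yew.
    At yew: go left to sage.
      At sage: go left to ash.
        ash is a leaf — visit ash.
      At sage: no right child.
      Visit sage.
    At yew: go right to mint.
      At mint: go left to moss.
        At moss: go left to plum.
          plum is a leaf — visit plum.
        At moss: no right child.
        Visit moss.
      At mint: go right to fern.
        At fern: go left to kale.
          At kale: go left to lily.
            At lily: no left child.
            At lily: go right to rye.
              rye is a leaf — visit rye.
            Visit lily.
          At kale: no right child.
          Visit kale.
        At fern: go right to reed.
          reed is a leaf — visit reed.
        Visit fern.
      Visit mint.
    Visit yew.
  At iris: go right to aster.
    At aster: no left child.
    At aster: go right to fir.
      At fir: go left to elm.
        elm is a leaf — visit elm.
      At fir: no right child.
      Visit fir.
    Visit aster.
  Visit iris.
Visit lime.
Full post-order sequence: ash, sage, plum, moss, rye, lily, kale, reed, fern, mint, yew, elm, fir, aster, iris, lime.

mint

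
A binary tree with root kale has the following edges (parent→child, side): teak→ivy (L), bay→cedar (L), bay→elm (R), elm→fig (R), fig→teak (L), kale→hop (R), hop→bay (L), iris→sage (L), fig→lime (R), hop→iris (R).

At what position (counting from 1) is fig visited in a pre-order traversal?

Pre-order visits the node, then its left subtree, then its right subtree.
Visit kale.
At kale: no left child.
At kale: go right to hop.
  Visit hop.
  At hop: go left to bay.
    Visit bay.
    At bay: go left to cedar.
      cedar is a leaf — visit cedar.
    At bay: go right to elm.
      Visit elm.
      At elm: no left child.
      At elm: go right to fig.
        Visit fig.
        At fig: go left to teak.
          Visit teak.
          At teak: go left to ivy.
            ivy is a leaf — visit ivy.
          At teak: no right child.
        At fig: go right to lime.
          lime is a leaf — visit lime.
  At hop: go right to iris.
    Visit iris.
    At iris: go left to sage.
      sage is a leaf — visit sage.
    At iris: no right child.
Full pre-order sequence: kale, hop, bay, cedar, elm, fig, teak, ivy, lime, iris, sage.

6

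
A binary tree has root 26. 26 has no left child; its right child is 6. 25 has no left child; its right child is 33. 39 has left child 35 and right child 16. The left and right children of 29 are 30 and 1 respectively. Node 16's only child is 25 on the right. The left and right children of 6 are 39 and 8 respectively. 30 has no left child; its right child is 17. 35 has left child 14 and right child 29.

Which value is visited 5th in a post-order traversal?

Post-order visits the left subtree, then the right subtree, then the node.
At 26: no left child.
At 26: go right to 6.
  At 6: go left to 39.
    At 39: go left to 35.
      At 35: go left to 14.
        14 is a leaf — visit 14.
      At 35: go right to 29.
        At 29: go left to 30.
          At 30: no left child.
          At 30: go right to 17.
            17 is a leaf — visit 17.
          Visit 30.
        At 29: go right to 1.
          1 is a leaf — visit 1.
        Visit 29.
      Visit 35.
    At 39: go right to 16.
      At 16: no left child.
      At 16: go right to 25.
        At 25: no left child.
        At 25: go right to 33.
          33 is a leaf — visit 33.
        Visit 25.
      Visit 16.
    Visit 39.
  At 6: go right to 8.
    8 is a leaf — visit 8.
  Visit 6.
Visit 26.
Full post-order sequence: 14, 17, 30, 1, 29, 35, 33, 25, 16, 39, 8, 6, 26.

29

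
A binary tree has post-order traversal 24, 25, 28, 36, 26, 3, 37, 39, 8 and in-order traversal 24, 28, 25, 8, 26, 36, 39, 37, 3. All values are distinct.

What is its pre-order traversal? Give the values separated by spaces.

8 28 24 25 39 26 36 37 3

The last element of post-order is the root; it splits in-order into left and right subtrees.
Root 8: left subtree has 3 nodes {24, 28, 25}, right has 5 {26, 36, 39, 37, 3}.
  Root 28: left subtree has 1 node {24}, right has 1 {25}.
  Root 39: left subtree has 2 nodes {26, 36}, right has 2 {37, 3}.
    Root 26: left subtree has 0 nodes { }, right has 1 {36}.
    Root 37: left subtree has 0 nodes { }, right has 1 {3}.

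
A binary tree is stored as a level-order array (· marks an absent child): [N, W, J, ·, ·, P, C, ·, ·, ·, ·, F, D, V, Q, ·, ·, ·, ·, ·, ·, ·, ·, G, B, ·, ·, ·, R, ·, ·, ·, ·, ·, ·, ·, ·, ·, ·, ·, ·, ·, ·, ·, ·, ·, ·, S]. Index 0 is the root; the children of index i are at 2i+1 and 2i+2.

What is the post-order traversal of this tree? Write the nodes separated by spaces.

W S G B F D P R V Q C J N

Post-order visits the left subtree, then the right subtree, then the node.
At N: go left to W.
  W is a leaf — visit W.
At N: go right to J.
  At J: go left to P.
    At P: go left to F.
      At F: go left to G.
        At G: go left to S.
          S is a leaf — visit S.
        At G: no right child.
        Visit G.
      At F: go right to B.
        B is a leaf — visit B.
      Visit F.
    At P: go right to D.
      D is a leaf — visit D.
    Visit P.
  At J: go right to C.
    At C: go left to V.
      At V: no left child.
      At V: go right to R.
        R is a leaf — visit R.
      Visit V.
    At C: go right to Q.
      Q is a leaf — visit Q.
    Visit C.
  Visit J.
Visit N.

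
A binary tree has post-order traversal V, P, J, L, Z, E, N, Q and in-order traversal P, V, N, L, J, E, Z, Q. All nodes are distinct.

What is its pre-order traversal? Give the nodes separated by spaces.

Q N P V E L J Z

The last element of post-order is the root; it splits in-order into left and right subtrees.
Root Q: left subtree has 7 nodes {P, V, N, L, J, E, Z}, right has 0 { }.
  Root N: left subtree has 2 nodes {P, V}, right has 4 {L, J, E, Z}.
    Root P: left subtree has 0 nodes { }, right has 1 {V}.
    Root E: left subtree has 2 nodes {L, J}, right has 1 {Z}.
      Root L: left subtree has 0 nodes { }, right has 1 {J}.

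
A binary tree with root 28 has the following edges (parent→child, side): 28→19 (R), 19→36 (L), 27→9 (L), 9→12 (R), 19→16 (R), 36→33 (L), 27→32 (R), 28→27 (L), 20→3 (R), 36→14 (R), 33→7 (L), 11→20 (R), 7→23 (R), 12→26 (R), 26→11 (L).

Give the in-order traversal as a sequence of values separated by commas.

9, 12, 11, 20, 3, 26, 27, 32, 28, 7, 23, 33, 36, 14, 19, 16

In-order visits the left subtree, then the node, then the right subtree.
At 28: go left to 27.
  At 27: go left to 9.
    At 9: no left child.
    Visit 9.
    At 9: go right to 12.
      At 12: no left child.
      Visit 12.
      At 12: go right to 26.
        At 26: go left to 11.
          At 11: no left child.
          Visit 11.
          At 11: go right to 20.
            At 20: no left child.
            Visit 20.
            At 20: go right to 3.
              3 is a leaf — visit 3.
        Visit 26.
        At 26: no right child.
  Visit 27.
  At 27: go right to 32.
    32 is a leaf — visit 32.
Visit 28.
At 28: go right to 19.
  At 19: go left to 36.
    At 36: go left to 33.
      At 33: go left to 7.
        At 7: no left child.
        Visit 7.
        At 7: go right to 23.
          23 is a leaf — visit 23.
      Visit 33.
      At 33: no right child.
    Visit 36.
    At 36: go right to 14.
      14 is a leaf — visit 14.
  Visit 19.
  At 19: go right to 16.
    16 is a leaf — visit 16.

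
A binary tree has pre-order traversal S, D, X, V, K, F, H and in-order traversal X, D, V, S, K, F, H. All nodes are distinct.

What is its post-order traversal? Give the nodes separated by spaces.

The first element of pre-order is the root; it splits in-order into left and right subtrees.
Root S: left subtree has 3 nodes {X, D, V}, right has 3 {K, F, H}.
  Root D: left subtree has 1 node {X}, right has 1 {V}.
  Root K: left subtree has 0 nodes { }, right has 2 {F, H}.
    Root F: left subtree has 0 nodes { }, right has 1 {H}.

X V D H F K S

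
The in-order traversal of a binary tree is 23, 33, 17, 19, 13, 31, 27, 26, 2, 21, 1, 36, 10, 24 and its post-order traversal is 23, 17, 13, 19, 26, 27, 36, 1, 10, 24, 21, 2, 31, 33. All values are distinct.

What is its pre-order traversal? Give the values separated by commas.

The last element of post-order is the root; it splits in-order into left and right subtrees.
Root 33: left subtree has 1 node {23}, right has 12 {17, 19, 13, 31, 27, 26, 2, 21, 1, 36, 10, 24}.
  Root 31: left subtree has 3 nodes {17, 19, 13}, right has 8 {27, 26, 2, 21, 1, 36, 10, 24}.
    Root 19: left subtree has 1 node {17}, right has 1 {13}.
    Root 2: left subtree has 2 nodes {27, 26}, right has 5 {21, 1, 36, 10, 24}.
      Root 27: left subtree has 0 nodes { }, right has 1 {26}.
      Root 21: left subtree has 0 nodes { }, right has 4 {1, 36, 10, 24}.
        Root 24: left subtree has 3 nodes {1, 36, 10}, right has 0 { }.
          Root 10: left subtree has 2 nodes {1, 36}, right has 0 { }.
            Root 1: left subtree has 0 nodes { }, right has 1 {36}.

33, 23, 31, 19, 17, 13, 2, 27, 26, 21, 24, 10, 1, 36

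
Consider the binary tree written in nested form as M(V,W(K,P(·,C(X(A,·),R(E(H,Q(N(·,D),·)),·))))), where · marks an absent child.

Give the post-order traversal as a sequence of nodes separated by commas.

V, K, A, X, H, D, N, Q, E, R, C, P, W, M

Post-order visits the left subtree, then the right subtree, then the node.
At M: go left to V.
  V is a leaf — visit V.
At M: go right to W.
  At W: go left to K.
    K is a leaf — visit K.
  At W: go right to P.
    At P: no left child.
    At P: go right to C.
      At C: go left to X.
        At X: go left to A.
          A is a leaf — visit A.
        At X: no right child.
        Visit X.
      At C: go right to R.
        At R: go left to E.
          At E: go left to H.
            H is a leaf — visit H.
          At E: go right to Q.
            At Q: go left to N.
              At N: no left child.
              At N: go right to D.
                D is a leaf — visit D.
              Visit N.
            At Q: no right child.
            Visit Q.
          Visit E.
        At R: no right child.
        Visit R.
      Visit C.
    Visit P.
  Visit W.
Visit M.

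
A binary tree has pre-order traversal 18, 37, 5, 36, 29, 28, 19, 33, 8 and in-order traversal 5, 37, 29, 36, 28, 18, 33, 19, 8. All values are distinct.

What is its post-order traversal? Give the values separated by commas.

5, 29, 28, 36, 37, 33, 8, 19, 18

The first element of pre-order is the root; it splits in-order into left and right subtrees.
Root 18: left subtree has 5 nodes {5, 37, 29, 36, 28}, right has 3 {33, 19, 8}.
  Root 37: left subtree has 1 node {5}, right has 3 {29, 36, 28}.
    Root 36: left subtree has 1 node {29}, right has 1 {28}.
  Root 19: left subtree has 1 node {33}, right has 1 {8}.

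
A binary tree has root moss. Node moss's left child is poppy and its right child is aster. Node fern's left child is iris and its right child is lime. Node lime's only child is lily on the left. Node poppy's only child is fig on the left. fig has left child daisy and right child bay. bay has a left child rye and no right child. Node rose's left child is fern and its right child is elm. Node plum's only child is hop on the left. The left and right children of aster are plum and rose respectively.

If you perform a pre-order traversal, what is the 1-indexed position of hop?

Pre-order visits the node, then its left subtree, then its right subtree.
Visit moss.
At moss: go left to poppy.
  Visit poppy.
  At poppy: go left to fig.
    Visit fig.
    At fig: go left to daisy.
      daisy is a leaf — visit daisy.
    At fig: go right to bay.
      Visit bay.
      At bay: go left to rye.
        rye is a leaf — visit rye.
      At bay: no right child.
  At poppy: no right child.
At moss: go right to aster.
  Visit aster.
  At aster: go left to plum.
    Visit plum.
    At plum: go left to hop.
      hop is a leaf — visit hop.
    At plum: no right child.
  At aster: go right to rose.
    Visit rose.
    At rose: go left to fern.
      Visit fern.
      At fern: go left to iris.
        iris is a leaf — visit iris.
      At fern: go right to lime.
        Visit lime.
        At lime: go left to lily.
          lily is a leaf — visit lily.
        At lime: no right child.
    At rose: go right to elm.
      elm is a leaf — visit elm.
Full pre-order sequence: moss, poppy, fig, daisy, bay, rye, aster, plum, hop, rose, fern, iris, lime, lily, elm.

9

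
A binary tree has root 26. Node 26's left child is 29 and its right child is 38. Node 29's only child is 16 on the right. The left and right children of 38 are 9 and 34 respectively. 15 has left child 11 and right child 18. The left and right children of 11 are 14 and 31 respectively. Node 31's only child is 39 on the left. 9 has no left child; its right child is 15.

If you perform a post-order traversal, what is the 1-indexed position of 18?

Post-order visits the left subtree, then the right subtree, then the node.
At 26: go left to 29.
  At 29: no left child.
  At 29: go right to 16.
    16 is a leaf — visit 16.
  Visit 29.
At 26: go right to 38.
  At 38: go left to 9.
    At 9: no left child.
    At 9: go right to 15.
      At 15: go left to 11.
        At 11: go left to 14.
          14 is a leaf — visit 14.
        At 11: go right to 31.
          At 31: go left to 39.
            39 is a leaf — visit 39.
          At 31: no right child.
          Visit 31.
        Visit 11.
      At 15: go right to 18.
        18 is a leaf — visit 18.
      Visit 15.
    Visit 9.
  At 38: go right to 34.
    34 is a leaf — visit 34.
  Visit 38.
Visit 26.
Full post-order sequence: 16, 29, 14, 39, 31, 11, 18, 15, 9, 34, 38, 26.

7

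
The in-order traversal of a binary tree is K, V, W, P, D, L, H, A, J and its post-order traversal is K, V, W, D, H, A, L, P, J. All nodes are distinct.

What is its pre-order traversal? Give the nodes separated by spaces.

The last element of post-order is the root; it splits in-order into left and right subtrees.
Root J: left subtree has 8 nodes {K, V, W, P, D, L, H, A}, right has 0 { }.
  Root P: left subtree has 3 nodes {K, V, W}, right has 4 {D, L, H, A}.
    Root W: left subtree has 2 nodes {K, V}, right has 0 { }.
      Root V: left subtree has 1 node {K}, right has 0 { }.
    Root L: left subtree has 1 node {D}, right has 2 {H, A}.
      Root A: left subtree has 1 node {H}, right has 0 { }.

J P W V K L D A H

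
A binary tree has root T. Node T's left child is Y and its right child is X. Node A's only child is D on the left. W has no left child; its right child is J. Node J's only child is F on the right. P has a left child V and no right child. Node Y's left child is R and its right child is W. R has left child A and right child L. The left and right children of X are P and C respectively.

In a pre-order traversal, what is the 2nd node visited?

Y

Pre-order visits the node, then its left subtree, then its right subtree.
Visit T.
At T: go left to Y.
  Visit Y.
  At Y: go left to R.
    Visit R.
    At R: go left to A.
      Visit A.
      At A: go left to D.
        D is a leaf — visit D.
      At A: no right child.
    At R: go right to L.
      L is a leaf — visit L.
  At Y: go right to W.
    Visit W.
    At W: no left child.
    At W: go right to J.
      Visit J.
      At J: no left child.
      At J: go right to F.
        F is a leaf — visit F.
At T: go right to X.
  Visit X.
  At X: go left to P.
    Visit P.
    At P: go left to V.
      V is a leaf — visit V.
    At P: no right child.
  At X: go right to C.
    C is a leaf — visit C.
Full pre-order sequence: T, Y, R, A, D, L, W, J, F, X, P, V, C.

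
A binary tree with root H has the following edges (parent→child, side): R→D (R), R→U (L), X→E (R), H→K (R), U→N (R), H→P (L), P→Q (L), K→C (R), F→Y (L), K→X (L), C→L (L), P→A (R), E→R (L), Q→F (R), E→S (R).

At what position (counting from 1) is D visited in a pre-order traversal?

13

Pre-order visits the node, then its left subtree, then its right subtree.
Visit H.
At H: go left to P.
  Visit P.
  At P: go left to Q.
    Visit Q.
    At Q: no left child.
    At Q: go right to F.
      Visit F.
      At F: go left to Y.
        Y is a leaf — visit Y.
      At F: no right child.
  At P: go right to A.
    A is a leaf — visit A.
At H: go right to K.
  Visit K.
  At K: go left to X.
    Visit X.
    At X: no left child.
    At X: go right to E.
      Visit E.
      At E: go left to R.
        Visit R.
        At R: go left to U.
          Visit U.
          At U: no left child.
          At U: go right to N.
            N is a leaf — visit N.
        At R: go right to D.
          D is a leaf — visit D.
      At E: go right to S.
        S is a leaf — visit S.
  At K: go right to C.
    Visit C.
    At C: go left to L.
      L is a leaf — visit L.
    At C: no right child.
Full pre-order sequence: H, P, Q, F, Y, A, K, X, E, R, U, N, D, S, C, L.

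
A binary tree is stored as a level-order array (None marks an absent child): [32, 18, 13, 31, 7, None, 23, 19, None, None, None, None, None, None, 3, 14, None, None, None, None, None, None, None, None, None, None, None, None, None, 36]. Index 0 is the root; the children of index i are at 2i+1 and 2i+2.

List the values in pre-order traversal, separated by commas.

32, 18, 31, 19, 14, 7, 13, 23, 3, 36

Pre-order visits the node, then its left subtree, then its right subtree.
Visit 32.
At 32: go left to 18.
  Visit 18.
  At 18: go left to 31.
    Visit 31.
    At 31: go left to 19.
      Visit 19.
      At 19: go left to 14.
        14 is a leaf — visit 14.
      At 19: no right child.
    At 31: no right child.
  At 18: go right to 7.
    7 is a leaf — visit 7.
At 32: go right to 13.
  Visit 13.
  At 13: no left child.
  At 13: go right to 23.
    Visit 23.
    At 23: no left child.
    At 23: go right to 3.
      Visit 3.
      At 3: go left to 36.
        36 is a leaf — visit 36.
      At 3: no right child.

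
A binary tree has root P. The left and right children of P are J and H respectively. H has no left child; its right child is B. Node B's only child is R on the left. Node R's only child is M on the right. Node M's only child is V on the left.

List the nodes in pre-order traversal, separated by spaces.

P J H B R M V

Pre-order visits the node, then its left subtree, then its right subtree.
Visit P.
At P: go left to J.
  J is a leaf — visit J.
At P: go right to H.
  Visit H.
  At H: no left child.
  At H: go right to B.
    Visit B.
    At B: go left to R.
      Visit R.
      At R: no left child.
      At R: go right to M.
        Visit M.
        At M: go left to V.
          V is a leaf — visit V.
        At M: no right child.
    At B: no right child.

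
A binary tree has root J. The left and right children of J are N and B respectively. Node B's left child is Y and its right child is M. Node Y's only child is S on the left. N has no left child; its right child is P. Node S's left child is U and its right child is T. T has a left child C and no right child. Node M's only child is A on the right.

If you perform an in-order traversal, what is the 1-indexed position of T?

7

In-order visits the left subtree, then the node, then the right subtree.
At J: go left to N.
  At N: no left child.
  Visit N.
  At N: go right to P.
    P is a leaf — visit P.
Visit J.
At J: go right to B.
  At B: go left to Y.
    At Y: go left to S.
      At S: go left to U.
        U is a leaf — visit U.
      Visit S.
      At S: go right to T.
        At T: go left to C.
          C is a leaf — visit C.
        Visit T.
        At T: no right child.
    Visit Y.
    At Y: no right child.
  Visit B.
  At B: go right to M.
    At M: no left child.
    Visit M.
    At M: go right to A.
      A is a leaf — visit A.
Full in-order sequence: N, P, J, U, S, C, T, Y, B, M, A.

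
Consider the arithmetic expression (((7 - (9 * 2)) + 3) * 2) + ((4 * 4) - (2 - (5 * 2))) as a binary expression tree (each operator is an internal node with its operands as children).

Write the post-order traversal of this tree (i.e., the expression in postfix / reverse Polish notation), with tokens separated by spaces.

7 9 2 * - 3 + 2 * 4 4 * 2 5 2 * - - +

Post-order on an expression tree gives postfix notation: for each operator, emit left operand, right operand, then the operator.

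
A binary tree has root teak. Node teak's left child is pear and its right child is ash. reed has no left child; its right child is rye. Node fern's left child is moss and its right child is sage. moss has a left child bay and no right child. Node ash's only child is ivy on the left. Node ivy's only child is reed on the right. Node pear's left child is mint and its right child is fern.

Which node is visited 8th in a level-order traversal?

Level-order visits nodes level by level from the root, left to right within each level.
Level 0: teak
Level 1: pear, ash
Level 2: mint, fern, ivy
Level 3: moss, sage, reed
Level 4: bay, rye
Full level-order sequence: teak, pear, ash, mint, fern, ivy, moss, sage, reed, bay, rye.

sage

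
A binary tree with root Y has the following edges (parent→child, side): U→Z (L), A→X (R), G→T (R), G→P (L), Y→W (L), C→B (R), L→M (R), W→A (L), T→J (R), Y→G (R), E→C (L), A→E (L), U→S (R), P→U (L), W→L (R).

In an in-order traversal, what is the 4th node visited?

In-order visits the left subtree, then the node, then the right subtree.
At Y: go left to W.
  At W: go left to A.
    At A: go left to E.
      At E: go left to C.
        At C: no left child.
        Visit C.
        At C: go right to B.
          B is a leaf — visit B.
      Visit E.
      At E: no right child.
    Visit A.
    At A: go right to X.
      X is a leaf — visit X.
  Visit W.
  At W: go right to L.
    At L: no left child.
    Visit L.
    At L: go right to M.
      M is a leaf — visit M.
Visit Y.
At Y: go right to G.
  At G: go left to P.
    At P: go left to U.
      At U: go left to Z.
        Z is a leaf — visit Z.
      Visit U.
      At U: go right to S.
        S is a leaf — visit S.
    Visit P.
    At P: no right child.
  Visit G.
  At G: go right to T.
    At T: no left child.
    Visit T.
    At T: go right to J.
      J is a leaf — visit J.
Full in-order sequence: C, B, E, A, X, W, L, M, Y, Z, U, S, P, G, T, J.

A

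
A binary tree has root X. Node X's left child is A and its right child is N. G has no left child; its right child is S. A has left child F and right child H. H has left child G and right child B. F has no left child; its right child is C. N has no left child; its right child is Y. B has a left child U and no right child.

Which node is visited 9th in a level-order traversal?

B

Level-order visits nodes level by level from the root, left to right within each level.
Level 0: X
Level 1: A, N
Level 2: F, H, Y
Level 3: C, G, B
Level 4: S, U
Full level-order sequence: X, A, N, F, H, Y, C, G, B, S, U.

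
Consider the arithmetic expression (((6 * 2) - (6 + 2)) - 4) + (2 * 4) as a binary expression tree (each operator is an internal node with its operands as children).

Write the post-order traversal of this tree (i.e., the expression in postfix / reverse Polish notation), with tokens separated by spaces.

6 2 * 6 2 + - 4 - 2 4 * +

Post-order on an expression tree gives postfix notation: for each operator, emit left operand, right operand, then the operator.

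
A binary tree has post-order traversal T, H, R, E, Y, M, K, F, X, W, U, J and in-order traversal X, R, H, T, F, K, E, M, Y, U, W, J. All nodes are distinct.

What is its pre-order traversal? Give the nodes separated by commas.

J, U, X, F, R, H, T, K, M, E, Y, W

The last element of post-order is the root; it splits in-order into left and right subtrees.
Root J: left subtree has 11 nodes {X, R, H, T, F, K, E, M, Y, U, W}, right has 0 { }.
  Root U: left subtree has 9 nodes {X, R, H, T, F, K, E, M, Y}, right has 1 {W}.
    Root X: left subtree has 0 nodes { }, right has 8 {R, H, T, F, K, E, M, Y}.
      Root F: left subtree has 3 nodes {R, H, T}, right has 4 {K, E, M, Y}.
        Root R: left subtree has 0 nodes { }, right has 2 {H, T}.
          Root H: left subtree has 0 nodes { }, right has 1 {T}.
        Root K: left subtree has 0 nodes { }, right has 3 {E, M, Y}.
          Root M: left subtree has 1 node {E}, right has 1 {Y}.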